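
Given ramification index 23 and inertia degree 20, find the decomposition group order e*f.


|D_P| = e * f
= 23 * 20
= 460

460


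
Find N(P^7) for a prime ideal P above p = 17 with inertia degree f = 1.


N(P^a) = p^(a*f)
= 17^(7*1)
= 17^7
= 410338673

410338673


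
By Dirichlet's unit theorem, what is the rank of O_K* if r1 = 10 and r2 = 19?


By Dirichlet's unit theorem:
rank = r1 + r2 - 1
= 10 + 19 - 1
= 28

28


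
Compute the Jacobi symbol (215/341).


Compute (215/341) via quadratic reciprocity:
  reciprocity: (215/341) -> +(341/215)
  reduce: (126/215)
  pull out 2: (2/215) = +1  (since 215 mod 8 = 7)
  reciprocity: (63/215) -> -(215/63)
  reduce: (26/63)
  pull out 2: (2/63) = +1  (since 63 mod 8 = 7)
  reciprocity: (13/63) -> +(63/13)
  reduce: (11/13)
  reciprocity: (11/13) -> +(13/11)
  reduce: (2/11)
  pull out 2: (2/11) = -1  (since 11 mod 8 = 3)
  (1/11) = 1
Product of signs = 1

1


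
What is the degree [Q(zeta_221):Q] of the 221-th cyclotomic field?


The degree equals Euler's totient phi(221).
221 = 13 * 17
phi(221) = 192

192


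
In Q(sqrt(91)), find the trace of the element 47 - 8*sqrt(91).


Tr(a + b*sqrt(d)) = (a + b*sqrt(d)) + (a - b*sqrt(d)) = 2a
= 2 * (47)
= 94

94


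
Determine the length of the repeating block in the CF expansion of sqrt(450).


Run the CF algorithm for sqrt(450).
a_0 = floor(sqrt(450)) = 21; set m_0=0, q_0=1.
Recurrence: m' = q*a - m,  q' = (d - m'^2)/q,  a' = floor((a_0 + m')/q').
  step 1: m=21, q=9, a=4
  step 2: m=15, q=25, a=1
  step 3: m=10, q=14, a=2
  step 4: m=18, q=9, a=4
  step 5: m=18, q=14, a=2
  step 6: m=10, q=25, a=1
  step 7: m=15, q=9, a=4
  step 8: m=21, q=1, a=42
a_8 = 2*a_0 = 42, so the period closes here.
sqrt(450) = [21; 4, 1, 2, 4, 2, 1, 4, 42]
Period length = 8

8


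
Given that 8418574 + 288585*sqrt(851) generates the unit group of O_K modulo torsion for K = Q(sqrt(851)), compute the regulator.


epsilon = 8418574 + 288585*sqrt(851)
= 1.6837e+07
R = ln(1.6837e+07)
= 16.6391

16.6391


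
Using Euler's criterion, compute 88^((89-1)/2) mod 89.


p = 89 is prime and the exponent is (p-1)/2 = 44, so by Euler's criterion 88^44 = (88/89) = +1 or -1 mod 89.
Compute by square-and-multiply:
  44 = 32 + 8 + 4 (binary 101100)
  Repeated squaring mod 89: 88^1 = 88, 88^2 = 1, 88^4 = 1, 88^8 = 1, 88^16 = 1, 88^32 = 1
  88^44 = 88^32 * 88^8 * 88^4 = 1 * 1 * 1 mod 89
    1 * 1 = 1 = 1 mod 89
    1 * 1 = 1 = 1 mod 89
  88^44 = 1 mod 89
Result 1: 88 is a quadratic residue mod 89.
88^44 mod 89 = 1

1


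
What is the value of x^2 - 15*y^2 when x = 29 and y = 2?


x^2 - d*y^2
= 29^2 - 15*2^2
= 841 - 60
= 781

781


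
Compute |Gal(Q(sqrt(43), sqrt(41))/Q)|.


The 2 square roots of distinct primes are multiplicatively independent over Q,
so [K:Q] = 2^2 and Gal(K/Q) is isomorphic to (Z/2Z)^2.
|Gal| = 2^2 = 4

4


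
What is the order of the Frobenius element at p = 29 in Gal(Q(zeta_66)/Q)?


The Frobenius at p in Gal(Q(zeta_n)/Q) = (Z/nZ)* is the class of p, so its order is ord_66(29), the smallest k >= 1 with 29^k = 1 mod 66.
n = 66 = 2 * 3 * 11, phi(66) = 20; the order divides phi(n).
Divisors of 20: 1, 2, 4, 5, 10, 20
Repeated squaring mod 66: 29^1 = 29, 29^2 = 49, 29^4 = 25, 29^8 = 31, 29^16 = 37
Test divisors in increasing order:
  k=1: 29^1 = 29 mod 66
  k=2: 29^2 = 49 mod 66
  k=4: 29^4 = 25 mod 66
  k=5: 29^5 = 25 * 29 = 65 mod 66
  k=10: 29^10 = 31 * 49 = 1 mod 66  <- first divisor giving 1
Order = 10

10


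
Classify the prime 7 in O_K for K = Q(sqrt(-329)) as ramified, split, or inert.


K = Q(sqrt(-329)). Since d mod 4 = 3, disc(K) = -1316.
Check p | disc: -1316 mod 7 = 0.
p divides disc, so p ramifies: (p) = P^2 with e=2, f=1, g=1.
Therefore p is ramified.

ramified


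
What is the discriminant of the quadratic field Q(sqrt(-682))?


For K = Q(sqrt(d)) with d squarefree: disc(K) = d if d = 1 mod 4, and disc(K) = 4d if d = 2 or 3 mod 4.
Here d = -682, and d mod 4 = 2.
d = 2 mod 4, not 1 (O_K = Z[sqrt(d)]), so disc(K) = 4d = 4 * (-682) = -2728

-2728


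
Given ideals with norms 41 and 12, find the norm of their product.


N(IJ) = N(I) * N(J)
= 41 * 12
= 492

492


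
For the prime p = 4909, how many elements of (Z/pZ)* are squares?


For prime p, the number of non-zero quadratic residues is (p-1)/2.
= (4909-1)/2
= 2454

2454


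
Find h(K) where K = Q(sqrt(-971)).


K = Q(sqrt(-971)). d mod 4 = 1, so D = disc(K) = d = -971
h(K) equals the number of primitive reduced positive-definite forms (a, b, c) = a*x^2 + b*x*y + c*y^2 with b^2 - 4ac = D,
where reduced means |b| <= a <= c, with b >= 0 whenever |b| = a or a = c, and primitive means gcd(a, b, c) = 1.
Reduced forces 3a^2 <= |D| = 971, so 1 <= a <= 17; b must have the parity of D, and c = (b^2 - D)/(4a) must be an integer >= a.
Enumerate a = 1..17, b in [-a, a]:
  a=1: (1, 1, 243)  [1]
  a=2: none
  a=3: (3, -1, 81), (3, 1, 81)  [2]
  a=4: none
  a=5: (5, -3, 49), (5, 3, 49)  [2]
  a=6: none
  a=7: (7, -3, 35), (7, 3, 35)  [2]
  a=8: none
  a=9: (9, -1, 27), (9, 1, 27)  [2]
  a=10..12: none
  a=13: (13, -11, 21), (13, 11, 21)  [2]
  a=14: none
  a=15: (15, -13, 19), (15, -7, 17), (15, 7, 17), (15, 13, 19)  [4]
  a=16..17: none
Total reduced forms: 1 + 2 + 2 + 2 + 2 + 2 + 4 = 15
h = 15

15


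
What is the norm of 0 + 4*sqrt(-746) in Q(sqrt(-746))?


N(a + b*sqrt(d)) = a^2 - d*b^2
= (0)^2 - (-746)*(4)^2
= 0 + 11936
= 11936

11936


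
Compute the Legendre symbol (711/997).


p = 997 is prime, so compute (711/997) with the reciprocity algorithm (Jacobi-symbol steps: pull out 2s via (2/n), flip via reciprocity, reduce):
  reciprocity: (711/997) -> +(997/711)
  reduce: (286/711)
  pull out 2: (2/711) = +1  (since 711 mod 8 = 7)
  reciprocity: (143/711) -> -(711/143)
  reduce: (139/143)
  reciprocity: (139/143) -> -(143/139)
  reduce: (4/139)
  pull out 2: (2/139) = -1  (since 139 mod 8 = 3)
  pull out 2: (2/139) = -1  (since 139 mod 8 = 3)
  (1/139) = 1
Product of signs = 1
(711/997) = 1

1


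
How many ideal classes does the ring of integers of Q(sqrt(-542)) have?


K = Q(sqrt(-542)). d mod 4 = 2, so D = disc(K) = 4d = -2168
h(K) equals the number of primitive reduced positive-definite forms (a, b, c) = a*x^2 + b*x*y + c*y^2 with b^2 - 4ac = D,
where reduced means |b| <= a <= c, with b >= 0 whenever |b| = a or a = c, and primitive means gcd(a, b, c) = 1.
Reduced forces 3a^2 <= |D| = 2168, so 1 <= a <= 26; b must have the parity of D, and c = (b^2 - D)/(4a) must be an integer >= a.
Enumerate a = 1..26, b in [-a, a]:
  a=1: (1, 0, 542)  [1]
  a=2: (2, 0, 271)  [1]
  a=3: (3, -2, 181), (3, 2, 181)  [2]
  a=4..5: none
  a=6: (6, -4, 91), (6, 4, 91)  [2]
  a=7: (7, -4, 78), (7, 4, 78)  [2]
  a=8: none
  a=9: (9, -8, 62), (9, 8, 62)  [2]
  a=10..12: none
  a=13: (13, -4, 42), (13, 4, 42)  [2]
  a=14: (14, -4, 39), (14, 4, 39)  [2]
  a=15..16: none
  a=17: (17, -12, 34), (17, 12, 34)  [2]
  a=18: (18, -8, 31), (18, 8, 31)  [2]
  a=19: (19, -6, 29), (19, 6, 29)  [2]
  a=20: none
  a=21: (21, -10, 27), (21, -4, 26), (21, 4, 26), (21, 10, 27)  [4]
  a=22..26: none
Total reduced forms: 1 + 1 + 2 + 2 + 2 + 2 + 2 + 2 + 2 + 2 + 2 + 4 = 24
h = 24

24


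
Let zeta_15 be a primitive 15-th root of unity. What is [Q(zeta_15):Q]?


The degree equals Euler's totient phi(15).
15 = 3 * 5
phi(15) = 8

8


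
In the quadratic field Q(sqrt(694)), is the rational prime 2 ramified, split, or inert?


K = Q(sqrt(694)). Since d mod 4 = 2, disc(K) = 2776.
Check p | disc: 2776 mod 2 = 0.
p divides disc, so p ramifies: (p) = P^2 with e=2, f=1, g=1.
Therefore p is ramified.

ramified


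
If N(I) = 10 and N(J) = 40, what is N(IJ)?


N(IJ) = N(I) * N(J)
= 10 * 40
= 400

400


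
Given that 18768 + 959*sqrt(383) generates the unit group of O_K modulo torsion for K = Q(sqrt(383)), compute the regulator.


epsilon = 18768 + 959*sqrt(383)
= 37536.0000
R = ln(37536.0000)
= 10.5331

10.5331


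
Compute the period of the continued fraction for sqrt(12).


Run the CF algorithm for sqrt(12).
a_0 = floor(sqrt(12)) = 3; set m_0=0, q_0=1.
Recurrence: m' = q*a - m,  q' = (d - m'^2)/q,  a' = floor((a_0 + m')/q').
  step 1: m=3, q=3, a=2
  step 2: m=3, q=1, a=6
a_2 = 2*a_0 = 6, so the period closes here.
sqrt(12) = [3; 2, 6]
Period length = 2

2


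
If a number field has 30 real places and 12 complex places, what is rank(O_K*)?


By Dirichlet's unit theorem:
rank = r1 + r2 - 1
= 30 + 12 - 1
= 41

41


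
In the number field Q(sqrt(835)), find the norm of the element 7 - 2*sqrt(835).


N(a + b*sqrt(d)) = a^2 - d*b^2
= (7)^2 - (835)*(-2)^2
= 49 - 3340
= -3291

-3291


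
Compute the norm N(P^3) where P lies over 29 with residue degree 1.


N(P^a) = p^(a*f)
= 29^(3*1)
= 29^3
= 24389

24389


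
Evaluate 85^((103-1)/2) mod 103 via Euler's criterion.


p = 103 is prime and the exponent is (p-1)/2 = 51, so by Euler's criterion 85^51 = (85/103) = +1 or -1 mod 103.
Compute by square-and-multiply:
  51 = 32 + 16 + 2 + 1 (binary 110011)
  Repeated squaring mod 103: 85^1 = 85, 85^2 = 15, 85^4 = 19, 85^8 = 52, 85^16 = 26, 85^32 = 58
  85^51 = 85^32 * 85^16 * 85^2 * 85^1 = 58 * 26 * 15 * 85 mod 103
    58 * 26 = 1508 = 66 mod 103
    66 * 15 = 990 = 63 mod 103
    63 * 85 = 5355 = 102 mod 103
  85^51 = 102 mod 103
Result 102 = p - 1 = -1 mod 103: 85 is a quadratic non-residue mod 103. As a residue in [0, p-1] the value is 102.
85^51 mod 103 = 102

102


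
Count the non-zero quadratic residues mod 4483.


For prime p, the number of non-zero quadratic residues is (p-1)/2.
= (4483-1)/2
= 2241

2241


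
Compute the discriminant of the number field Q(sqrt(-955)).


For K = Q(sqrt(d)) with d squarefree: disc(K) = d if d = 1 mod 4, and disc(K) = 4d if d = 2 or 3 mod 4.
Here d = -955, and d mod 4 = 1.
d = 1 mod 4 (O_K = Z[(1+sqrt(d))/2]), so disc(K) = d = -955

-955


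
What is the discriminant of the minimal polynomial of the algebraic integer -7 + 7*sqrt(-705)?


The element -7 + 7*sqrt(-705) has minimal polynomial:
x^2 + 14*x + 34594
Discriminant = (14)^2 - 4*(34594)
= 196 - 138376
= -138180

-138180


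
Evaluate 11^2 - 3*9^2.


x^2 - d*y^2
= 11^2 - 3*9^2
= 121 - 243
= -122

-122


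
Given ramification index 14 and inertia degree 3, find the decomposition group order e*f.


|D_P| = e * f
= 14 * 3
= 42

42


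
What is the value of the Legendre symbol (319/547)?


p = 547 is prime, so compute (319/547) with the reciprocity algorithm (Jacobi-symbol steps: pull out 2s via (2/n), flip via reciprocity, reduce):
  reciprocity: (319/547) -> -(547/319)
  reduce: (228/319)
  pull out 2: (2/319) = +1  (since 319 mod 8 = 7)
  pull out 2: (2/319) = +1  (since 319 mod 8 = 7)
  reciprocity: (57/319) -> +(319/57)
  reduce: (34/57)
  pull out 2: (2/57) = +1  (since 57 mod 8 = 1)
  reciprocity: (17/57) -> +(57/17)
  reduce: (6/17)
  pull out 2: (2/17) = +1  (since 17 mod 8 = 1)
  reciprocity: (3/17) -> +(17/3)
  reduce: (2/3)
  pull out 2: (2/3) = -1  (since 3 mod 8 = 3)
  (1/3) = 1
Product of signs = 1
(319/547) = 1

1


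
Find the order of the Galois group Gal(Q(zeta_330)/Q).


|Gal(Q(zeta_330)/Q)| = phi(330)
= 80

80


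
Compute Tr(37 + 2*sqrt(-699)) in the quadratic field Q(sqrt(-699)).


Tr(a + b*sqrt(d)) = (a + b*sqrt(d)) + (a - b*sqrt(d)) = 2a
= 2 * (37)
= 74

74


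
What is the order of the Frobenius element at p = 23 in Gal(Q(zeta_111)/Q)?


The Frobenius at p in Gal(Q(zeta_n)/Q) = (Z/nZ)* is the class of p, so its order is ord_111(23), the smallest k >= 1 with 23^k = 1 mod 111.
n = 111 = 3 * 37, phi(111) = 72; the order divides phi(n).
Divisors of 72: 1, 2, 3, 4, 6, 8, 9, 12, 18, 24, 36, 72
Repeated squaring mod 111: 23^1 = 23, 23^2 = 85, 23^4 = 10, 23^8 = 100, 23^16 = 10, 23^32 = 100, 23^64 = 10
Test divisors in increasing order:
  k=1: 23^1 = 23 mod 111
  k=2: 23^2 = 85 mod 111
  k=3: 23^3 = 85 * 23 = 68 mod 111
  k=4: 23^4 = 10 mod 111
  k=6: 23^6 = 10 * 85 = 73 mod 111
  k=8: 23^8 = 100 mod 111
  k=9: 23^9 = 100 * 23 = 80 mod 111
  k=12: 23^12 = 100 * 10 = 1 mod 111  <- first divisor giving 1
Order = 12

12


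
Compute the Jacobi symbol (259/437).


Compute (259/437) via quadratic reciprocity:
  reciprocity: (259/437) -> +(437/259)
  reduce: (178/259)
  pull out 2: (2/259) = -1  (since 259 mod 8 = 3)
  reciprocity: (89/259) -> +(259/89)
  reduce: (81/89)
  reciprocity: (81/89) -> +(89/81)
  reduce: (8/81)
  pull out 2: (2/81) = +1  (since 81 mod 8 = 1)
  pull out 2: (2/81) = +1  (since 81 mod 8 = 1)
  pull out 2: (2/81) = +1  (since 81 mod 8 = 1)
  (1/81) = 1
Product of signs = -1

-1


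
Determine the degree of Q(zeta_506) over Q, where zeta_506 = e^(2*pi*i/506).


The degree equals Euler's totient phi(506).
506 = 2 * 11 * 23
phi(506) = 220

220


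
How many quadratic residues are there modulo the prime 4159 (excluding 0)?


For prime p, the number of non-zero quadratic residues is (p-1)/2.
= (4159-1)/2
= 2079

2079


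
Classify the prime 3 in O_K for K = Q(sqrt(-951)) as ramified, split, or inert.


K = Q(sqrt(-951)). Since d mod 4 = 1, disc(K) = -951.
Check p | disc: -951 mod 3 = 0.
p divides disc, so p ramifies: (p) = P^2 with e=2, f=1, g=1.
Therefore p is ramified.

ramified


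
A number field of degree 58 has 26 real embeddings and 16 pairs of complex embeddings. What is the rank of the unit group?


By Dirichlet's unit theorem:
rank = r1 + r2 - 1
= 26 + 16 - 1
= 41

41


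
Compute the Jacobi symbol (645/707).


Compute (645/707) via quadratic reciprocity:
  reciprocity: (645/707) -> +(707/645)
  reduce: (62/645)
  pull out 2: (2/645) = -1  (since 645 mod 8 = 5)
  reciprocity: (31/645) -> +(645/31)
  reduce: (25/31)
  reciprocity: (25/31) -> +(31/25)
  reduce: (6/25)
  pull out 2: (2/25) = +1  (since 25 mod 8 = 1)
  reciprocity: (3/25) -> +(25/3)
  reduce: (1/3)
  (1/3) = 1
Product of signs = -1

-1


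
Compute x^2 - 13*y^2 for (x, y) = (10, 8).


x^2 - d*y^2
= 10^2 - 13*8^2
= 100 - 832
= -732

-732


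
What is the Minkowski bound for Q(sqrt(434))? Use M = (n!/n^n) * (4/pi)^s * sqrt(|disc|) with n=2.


d = 434, d mod 4 = 2, so disc(K) = 4d = 1736; |disc(K)| = 1736
Real quadratic field, so n = 2, s = r2 = 0, r1 = 2
M = (n!/n^n) * (4/pi)^s * sqrt(|disc(K)|) = (2!/2^2) * (4/pi)^0 * sqrt(1736)
= 0.5 * 1.000000 * 41.665333
= 20.8327

20.8327


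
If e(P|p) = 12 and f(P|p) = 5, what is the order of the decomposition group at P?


|D_P| = e * f
= 12 * 5
= 60

60


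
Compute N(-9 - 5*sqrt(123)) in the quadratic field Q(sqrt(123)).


N(a + b*sqrt(d)) = a^2 - d*b^2
= (-9)^2 - (123)*(-5)^2
= 81 - 3075
= -2994

-2994


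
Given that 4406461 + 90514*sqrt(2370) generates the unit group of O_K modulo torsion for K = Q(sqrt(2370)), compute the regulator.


epsilon = 4406461 + 90514*sqrt(2370)
= 8.8129e+06
R = ln(8.8129e+06)
= 15.9917

15.9917


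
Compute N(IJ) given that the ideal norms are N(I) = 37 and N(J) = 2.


N(IJ) = N(I) * N(J)
= 37 * 2
= 74

74


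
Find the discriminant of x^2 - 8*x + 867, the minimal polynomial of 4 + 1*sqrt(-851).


The element 4 + 1*sqrt(-851) has minimal polynomial:
x^2 - 8*x + 867
Discriminant = (-8)^2 - 4*(867)
= 64 - 3468
= -3404

-3404


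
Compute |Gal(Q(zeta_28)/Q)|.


|Gal(Q(zeta_28)/Q)| = phi(28)
= 12

12


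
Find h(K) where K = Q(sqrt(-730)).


K = Q(sqrt(-730)). d mod 4 = 2, so D = disc(K) = 4d = -2920
h(K) equals the number of primitive reduced positive-definite forms (a, b, c) = a*x^2 + b*x*y + c*y^2 with b^2 - 4ac = D,
where reduced means |b| <= a <= c, with b >= 0 whenever |b| = a or a = c, and primitive means gcd(a, b, c) = 1.
Reduced forces 3a^2 <= |D| = 2920, so 1 <= a <= 31; b must have the parity of D, and c = (b^2 - D)/(4a) must be an integer >= a.
Enumerate a = 1..31, b in [-a, a]:
  a=1: (1, 0, 730)  [1]
  a=2: (2, 0, 365)  [1]
  a=3..4: none
  a=5: (5, 0, 146)  [1]
  a=6..9: none
  a=10: (10, 0, 73)  [1]
  a=11..16: none
  a=17: (17, -2, 43), (17, 2, 43)  [2]
  a=18: none
  a=19: (19, -14, 41), (19, 14, 41)  [2]
  a=20..22: none
  a=23: (23, -22, 37), (23, 22, 37)  [2]
  a=24..28: none
  a=29: (29, -26, 31), (29, 26, 31)  [2]
  a=30..31: none
Total reduced forms: 1 + 1 + 1 + 1 + 2 + 2 + 2 + 2 = 12
h = 12

12


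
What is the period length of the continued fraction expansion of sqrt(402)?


Run the CF algorithm for sqrt(402).
a_0 = floor(sqrt(402)) = 20; set m_0=0, q_0=1.
Recurrence: m' = q*a - m,  q' = (d - m'^2)/q,  a' = floor((a_0 + m')/q').
  step 1: m=20, q=2, a=20
  step 2: m=20, q=1, a=40
a_2 = 2*a_0 = 40, so the period closes here.
sqrt(402) = [20; 20, 40]
Period length = 2

2


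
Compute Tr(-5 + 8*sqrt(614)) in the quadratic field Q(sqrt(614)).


Tr(a + b*sqrt(d)) = (a + b*sqrt(d)) + (a - b*sqrt(d)) = 2a
= 2 * (-5)
= -10

-10


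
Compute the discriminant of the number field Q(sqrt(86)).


For K = Q(sqrt(d)) with d squarefree: disc(K) = d if d = 1 mod 4, and disc(K) = 4d if d = 2 or 3 mod 4.
Here d = 86, and d mod 4 = 2.
d = 2 mod 4, not 1 (O_K = Z[sqrt(d)]), so disc(K) = 4d = 4 * (86) = 344

344


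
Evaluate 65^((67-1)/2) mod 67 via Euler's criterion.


p = 67 is prime and the exponent is (p-1)/2 = 33, so by Euler's criterion 65^33 = (65/67) = +1 or -1 mod 67.
Compute by square-and-multiply:
  33 = 32 + 1 (binary 100001)
  Repeated squaring mod 67: 65^1 = 65, 65^2 = 4, 65^4 = 16, 65^8 = 55, 65^16 = 10, 65^32 = 33
  65^33 = 65^32 * 65^1 = 33 * 65 mod 67
    33 * 65 = 2145 = 1 mod 67
  65^33 = 1 mod 67
Result 1: 65 is a quadratic residue mod 67.
65^33 mod 67 = 1

1


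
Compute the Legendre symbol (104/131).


p = 131 is prime, so compute (104/131) with the reciprocity algorithm (Jacobi-symbol steps: pull out 2s via (2/n), flip via reciprocity, reduce):
  pull out 2: (2/131) = -1  (since 131 mod 8 = 3)
  pull out 2: (2/131) = -1  (since 131 mod 8 = 3)
  pull out 2: (2/131) = -1  (since 131 mod 8 = 3)
  reciprocity: (13/131) -> +(131/13)
  reduce: (1/13)
  (1/13) = 1
Product of signs = -1
(104/131) = -1

-1


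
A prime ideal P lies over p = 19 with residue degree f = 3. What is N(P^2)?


N(P^a) = p^(a*f)
= 19^(2*3)
= 19^6
= 47045881

47045881


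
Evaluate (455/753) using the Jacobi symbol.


Compute (455/753) via quadratic reciprocity:
  reciprocity: (455/753) -> +(753/455)
  reduce: (298/455)
  pull out 2: (2/455) = +1  (since 455 mod 8 = 7)
  reciprocity: (149/455) -> +(455/149)
  reduce: (8/149)
  pull out 2: (2/149) = -1  (since 149 mod 8 = 5)
  pull out 2: (2/149) = -1  (since 149 mod 8 = 5)
  pull out 2: (2/149) = -1  (since 149 mod 8 = 5)
  (1/149) = 1
Product of signs = -1

-1


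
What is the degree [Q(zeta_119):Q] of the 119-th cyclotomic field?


The degree equals Euler's totient phi(119).
119 = 7 * 17
phi(119) = 96

96


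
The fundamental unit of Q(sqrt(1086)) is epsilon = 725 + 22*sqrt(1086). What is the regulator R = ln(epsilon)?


epsilon = 725 + 22*sqrt(1086)
= 1449.9993
R = ln(1449.9993)
= 7.2793

7.2793


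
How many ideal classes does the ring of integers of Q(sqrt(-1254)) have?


K = Q(sqrt(-1254)). d mod 4 = 2, so D = disc(K) = 4d = -5016
h(K) equals the number of primitive reduced positive-definite forms (a, b, c) = a*x^2 + b*x*y + c*y^2 with b^2 - 4ac = D,
where reduced means |b| <= a <= c, with b >= 0 whenever |b| = a or a = c, and primitive means gcd(a, b, c) = 1.
Reduced forces 3a^2 <= |D| = 5016, so 1 <= a <= 40; b must have the parity of D, and c = (b^2 - D)/(4a) must be an integer >= a.
Enumerate a = 1..40, b in [-a, a]:
  a=1: (1, 0, 1254)  [1]
  a=2: (2, 0, 627)  [1]
  a=3: (3, 0, 418)  [1]
  a=4: none
  a=5: (5, -2, 251), (5, 2, 251)  [2]
  a=6: (6, 0, 209)  [1]
  a=7..9: none
  a=10: (10, -8, 127), (10, 8, 127)  [2]
  a=11: (11, 0, 114)  [1]
  a=12..14: none
  a=15: (15, -12, 86), (15, 12, 86)  [2]
  a=16: none
  a=17: (17, -4, 74), (17, 4, 74)  [2]
  a=18: none
  a=19: (19, 0, 66)  [1]
  a=20..21: none
  a=22: (22, 0, 57)  [1]
  a=23..24: none
  a=25: (25, -22, 55), (25, 22, 55)  [2]
  a=26..28: none
  a=29: (29, -28, 50), (29, 28, 50)  [2]
  a=30: (30, -12, 43), (30, 12, 43)  [2]
  a=31..32: none
  a=33: (33, 0, 38)  [1]
  a=34: (34, -4, 37), (34, 4, 37)  [2]
  a=35..40: none
Total reduced forms: 1 + 1 + 1 + 2 + 1 + 2 + 1 + 2 + 2 + 1 + 1 + 2 + 2 + 2 + 1 + 2 = 24
h = 24

24


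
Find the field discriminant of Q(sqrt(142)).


For K = Q(sqrt(d)) with d squarefree: disc(K) = d if d = 1 mod 4, and disc(K) = 4d if d = 2 or 3 mod 4.
Here d = 142, and d mod 4 = 2.
d = 2 mod 4, not 1 (O_K = Z[sqrt(d)]), so disc(K) = 4d = 4 * (142) = 568

568


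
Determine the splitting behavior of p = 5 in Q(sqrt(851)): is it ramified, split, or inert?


K = Q(sqrt(851)). Since d mod 4 = 3, disc(K) = 3404.
Check p | disc: 3404 mod 5 = 4.
p does not divide disc. Compute Legendre symbol (d/p):
1^((5-1)/2) mod 5 = 1
(d/p) = 1, so p splits: (p) = P*P' with e=1, f=1, g=2.
Therefore p is split.

split


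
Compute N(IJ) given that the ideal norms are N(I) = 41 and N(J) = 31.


N(IJ) = N(I) * N(J)
= 41 * 31
= 1271

1271


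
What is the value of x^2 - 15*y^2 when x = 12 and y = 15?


x^2 - d*y^2
= 12^2 - 15*15^2
= 144 - 3375
= -3231

-3231


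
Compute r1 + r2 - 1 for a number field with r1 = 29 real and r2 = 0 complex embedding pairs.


By Dirichlet's unit theorem:
rank = r1 + r2 - 1
= 29 + 0 - 1
= 28

28


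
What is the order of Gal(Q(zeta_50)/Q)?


|Gal(Q(zeta_50)/Q)| = phi(50)
= 20

20


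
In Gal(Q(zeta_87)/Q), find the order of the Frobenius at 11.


The Frobenius at p in Gal(Q(zeta_n)/Q) = (Z/nZ)* is the class of p, so its order is ord_87(11), the smallest k >= 1 with 11^k = 1 mod 87.
n = 87 = 3 * 29, phi(87) = 56; the order divides phi(n).
Divisors of 56: 1, 2, 4, 7, 8, 14, 28, 56
Repeated squaring mod 87: 11^1 = 11, 11^2 = 34, 11^4 = 25, 11^8 = 16, 11^16 = 82, 11^32 = 25
Test divisors in increasing order:
  k=1: 11^1 = 11 mod 87
  k=2: 11^2 = 34 mod 87
  k=4: 11^4 = 25 mod 87
  k=7: 11^7 = 25 * 34 * 11 = 41 mod 87
  k=8: 11^8 = 16 mod 87
  k=14: 11^14 = 16 * 25 * 34 = 28 mod 87
  k=28: 11^28 = 82 * 16 * 25 = 1 mod 87  <- first divisor giving 1
Order = 28

28


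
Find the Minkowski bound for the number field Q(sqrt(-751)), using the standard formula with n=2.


d = -751, d mod 4 = 1, so disc(K) = d = -751; |disc(K)| = 751
Imaginary quadratic field, so n = 2, s = r2 = 1, r1 = 0
M = (n!/n^n) * (4/pi)^s * sqrt(|disc(K)|) = (2!/2^2) * (4/pi)^1 * sqrt(751)
= 0.5 * 1.273240 * 27.404379
= 17.4462

17.4462


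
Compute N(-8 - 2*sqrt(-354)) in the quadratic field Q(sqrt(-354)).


N(a + b*sqrt(d)) = a^2 - d*b^2
= (-8)^2 - (-354)*(-2)^2
= 64 + 1416
= 1480

1480


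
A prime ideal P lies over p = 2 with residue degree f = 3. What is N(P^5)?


N(P^a) = p^(a*f)
= 2^(5*3)
= 2^15
= 32768

32768


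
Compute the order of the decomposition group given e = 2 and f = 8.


|D_P| = e * f
= 2 * 8
= 16

16


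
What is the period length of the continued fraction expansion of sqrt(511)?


Run the CF algorithm for sqrt(511).
a_0 = floor(sqrt(511)) = 22; set m_0=0, q_0=1.
Recurrence: m' = q*a - m,  q' = (d - m'^2)/q,  a' = floor((a_0 + m')/q').
  step 1: m=22, q=27, a=1
  step 2: m=5, q=18, a=1
  step 3: m=13, q=19, a=1
  step 4: m=6, q=25, a=1
  step 5: m=19, q=6, a=6
  step 6: m=17, q=37, a=1
  step 7: m=20, q=3, a=14
  step 8: m=22, q=9, a=4
  step 9: m=14, q=35, a=1
  step 10: m=21, q=2, a=21
  step 11: m=21, q=35, a=1
  step 12: m=14, q=9, a=4
  step 13: m=22, q=3, a=14
  step 14: m=20, q=37, a=1
  step 15: m=17, q=6, a=6
  step 16: m=19, q=25, a=1
  step 17: m=6, q=19, a=1
  step 18: m=13, q=18, a=1
  step 19: m=5, q=27, a=1
  step 20: m=22, q=1, a=44
a_20 = 2*a_0 = 44, so the period closes here.
sqrt(511) = [22; 1, 1, 1, 1, 6, 1, 14, 4, 1, 21, 1, 4, 14, 1, 6, 1, 1, 1, 1, 44]
Period length = 20

20


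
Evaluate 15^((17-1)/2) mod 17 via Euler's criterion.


p = 17 is prime and the exponent is (p-1)/2 = 8, so by Euler's criterion 15^8 = (15/17) = +1 or -1 mod 17.
Compute by square-and-multiply:
  8 = 8 (binary 1000)
  Repeated squaring mod 17: 15^1 = 15, 15^2 = 4, 15^4 = 16, 15^8 = 1
  15^8 = 1 mod 17
Result 1: 15 is a quadratic residue mod 17.
15^8 mod 17 = 1

1


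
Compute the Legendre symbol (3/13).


p = 13 is prime, so compute (3/13) with the reciprocity algorithm (Jacobi-symbol steps: pull out 2s via (2/n), flip via reciprocity, reduce):
  reciprocity: (3/13) -> +(13/3)
  reduce: (1/3)
  (1/3) = 1
Product of signs = 1
(3/13) = 1

1


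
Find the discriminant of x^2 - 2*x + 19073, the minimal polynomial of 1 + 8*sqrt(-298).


The element 1 + 8*sqrt(-298) has minimal polynomial:
x^2 - 2*x + 19073
Discriminant = (-2)^2 - 4*(19073)
= 4 - 76292
= -76288

-76288


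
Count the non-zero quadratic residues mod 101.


For prime p, the number of non-zero quadratic residues is (p-1)/2.
= (101-1)/2
= 50

50


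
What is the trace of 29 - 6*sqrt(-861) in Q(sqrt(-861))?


Tr(a + b*sqrt(d)) = (a + b*sqrt(d)) + (a - b*sqrt(d)) = 2a
= 2 * (29)
= 58

58


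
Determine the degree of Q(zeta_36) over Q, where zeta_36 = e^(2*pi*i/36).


The degree equals Euler's totient phi(36).
36 = 2^2 * 3^2
phi(36) = 12

12


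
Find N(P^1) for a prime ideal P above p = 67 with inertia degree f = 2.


N(P^a) = p^(a*f)
= 67^(1*2)
= 67^2
= 4489

4489


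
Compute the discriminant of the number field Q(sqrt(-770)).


For K = Q(sqrt(d)) with d squarefree: disc(K) = d if d = 1 mod 4, and disc(K) = 4d if d = 2 or 3 mod 4.
Here d = -770, and d mod 4 = 2.
d = 2 mod 4, not 1 (O_K = Z[sqrt(d)]), so disc(K) = 4d = 4 * (-770) = -3080

-3080


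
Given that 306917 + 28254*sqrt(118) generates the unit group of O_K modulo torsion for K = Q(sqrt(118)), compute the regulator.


epsilon = 306917 + 28254*sqrt(118)
= 613834.0000
R = ln(613834.0000)
= 13.3275

13.3275


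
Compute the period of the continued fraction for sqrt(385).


Run the CF algorithm for sqrt(385).
a_0 = floor(sqrt(385)) = 19; set m_0=0, q_0=1.
Recurrence: m' = q*a - m,  q' = (d - m'^2)/q,  a' = floor((a_0 + m')/q').
  step 1: m=19, q=24, a=1
  step 2: m=5, q=15, a=1
  step 3: m=10, q=19, a=1
  step 4: m=9, q=16, a=1
  step 5: m=7, q=21, a=1
  step 6: m=14, q=9, a=3
  step 7: m=13, q=24, a=1
  step 8: m=11, q=11, a=2
  step 9: m=11, q=24, a=1
  step 10: m=13, q=9, a=3
  step 11: m=14, q=21, a=1
  step 12: m=7, q=16, a=1
  step 13: m=9, q=19, a=1
  step 14: m=10, q=15, a=1
  step 15: m=5, q=24, a=1
  step 16: m=19, q=1, a=38
a_16 = 2*a_0 = 38, so the period closes here.
sqrt(385) = [19; 1, 1, 1, 1, 1, 3, 1, 2, 1, 3, 1, 1, 1, 1, 1, 38]
Period length = 16

16


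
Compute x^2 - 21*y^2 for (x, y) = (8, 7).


x^2 - d*y^2
= 8^2 - 21*7^2
= 64 - 1029
= -965

-965


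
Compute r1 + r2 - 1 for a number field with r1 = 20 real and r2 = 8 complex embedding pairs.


By Dirichlet's unit theorem:
rank = r1 + r2 - 1
= 20 + 8 - 1
= 27

27


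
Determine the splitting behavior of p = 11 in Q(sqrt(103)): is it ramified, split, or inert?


K = Q(sqrt(103)). Since d mod 4 = 3, disc(K) = 412.
Check p | disc: 412 mod 11 = 5.
p does not divide disc. Compute Legendre symbol (d/p):
4^((11-1)/2) mod 11 = 1
(d/p) = 1, so p splits: (p) = P*P' with e=1, f=1, g=2.
Therefore p is split.

split


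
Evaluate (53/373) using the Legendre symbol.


p = 373 is prime, so compute (53/373) with the reciprocity algorithm (Jacobi-symbol steps: pull out 2s via (2/n), flip via reciprocity, reduce):
  reciprocity: (53/373) -> +(373/53)
  reduce: (2/53)
  pull out 2: (2/53) = -1  (since 53 mod 8 = 5)
  (1/53) = 1
Product of signs = -1
(53/373) = -1

-1


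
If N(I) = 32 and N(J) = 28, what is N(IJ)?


N(IJ) = N(I) * N(J)
= 32 * 28
= 896

896


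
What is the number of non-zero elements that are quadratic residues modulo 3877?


For prime p, the number of non-zero quadratic residues is (p-1)/2.
= (3877-1)/2
= 1938

1938


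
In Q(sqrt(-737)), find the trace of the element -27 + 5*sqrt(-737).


Tr(a + b*sqrt(d)) = (a + b*sqrt(d)) + (a - b*sqrt(d)) = 2a
= 2 * (-27)
= -54

-54


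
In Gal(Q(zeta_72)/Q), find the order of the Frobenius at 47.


The Frobenius at p in Gal(Q(zeta_n)/Q) = (Z/nZ)* is the class of p, so its order is ord_72(47), the smallest k >= 1 with 47^k = 1 mod 72.
n = 72 = 2^3 * 3^2, phi(72) = 24; the order divides phi(n).
Divisors of 24: 1, 2, 3, 4, 6, 8, 12, 24
Repeated squaring mod 72: 47^1 = 47, 47^2 = 49, 47^4 = 25, 47^8 = 49, 47^16 = 25
Test divisors in increasing order:
  k=1: 47^1 = 47 mod 72
  k=2: 47^2 = 49 mod 72
  k=3: 47^3 = 49 * 47 = 71 mod 72
  k=4: 47^4 = 25 mod 72
  k=6: 47^6 = 25 * 49 = 1 mod 72  <- first divisor giving 1
Order = 6

6


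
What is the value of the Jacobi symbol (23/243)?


Compute (23/243) via quadratic reciprocity:
  reciprocity: (23/243) -> -(243/23)
  reduce: (13/23)
  reciprocity: (13/23) -> +(23/13)
  reduce: (10/13)
  pull out 2: (2/13) = -1  (since 13 mod 8 = 5)
  reciprocity: (5/13) -> +(13/5)
  reduce: (3/5)
  reciprocity: (3/5) -> +(5/3)
  reduce: (2/3)
  pull out 2: (2/3) = -1  (since 3 mod 8 = 3)
  (1/3) = 1
Product of signs = -1

-1


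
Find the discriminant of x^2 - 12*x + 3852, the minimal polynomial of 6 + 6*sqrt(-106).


The element 6 + 6*sqrt(-106) has minimal polynomial:
x^2 - 12*x + 3852
Discriminant = (-12)^2 - 4*(3852)
= 144 - 15408
= -15264

-15264


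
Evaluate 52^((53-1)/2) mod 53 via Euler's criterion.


p = 53 is prime and the exponent is (p-1)/2 = 26, so by Euler's criterion 52^26 = (52/53) = +1 or -1 mod 53.
Compute by square-and-multiply:
  26 = 16 + 8 + 2 (binary 11010)
  Repeated squaring mod 53: 52^1 = 52, 52^2 = 1, 52^4 = 1, 52^8 = 1, 52^16 = 1
  52^26 = 52^16 * 52^8 * 52^2 = 1 * 1 * 1 mod 53
    1 * 1 = 1 = 1 mod 53
    1 * 1 = 1 = 1 mod 53
  52^26 = 1 mod 53
Result 1: 52 is a quadratic residue mod 53.
52^26 mod 53 = 1

1


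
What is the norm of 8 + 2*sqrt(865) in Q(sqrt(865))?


N(a + b*sqrt(d)) = a^2 - d*b^2
= (8)^2 - (865)*(2)^2
= 64 - 3460
= -3396

-3396


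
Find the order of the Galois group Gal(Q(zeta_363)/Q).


|Gal(Q(zeta_363)/Q)| = phi(363)
= 220

220


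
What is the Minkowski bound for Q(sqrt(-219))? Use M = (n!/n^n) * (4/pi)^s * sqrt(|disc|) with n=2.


d = -219, d mod 4 = 1, so disc(K) = d = -219; |disc(K)| = 219
Imaginary quadratic field, so n = 2, s = r2 = 1, r1 = 0
M = (n!/n^n) * (4/pi)^s * sqrt(|disc(K)|) = (2!/2^2) * (4/pi)^1 * sqrt(219)
= 0.5 * 1.273240 * 14.798649
= 9.4211

9.4211


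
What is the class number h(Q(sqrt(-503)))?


K = Q(sqrt(-503)). d mod 4 = 1, so D = disc(K) = d = -503
h(K) equals the number of primitive reduced positive-definite forms (a, b, c) = a*x^2 + b*x*y + c*y^2 with b^2 - 4ac = D,
where reduced means |b| <= a <= c, with b >= 0 whenever |b| = a or a = c, and primitive means gcd(a, b, c) = 1.
Reduced forces 3a^2 <= |D| = 503, so 1 <= a <= 12; b must have the parity of D, and c = (b^2 - D)/(4a) must be an integer >= a.
Enumerate a = 1..12, b in [-a, a]:
  a=1: (1, 1, 126)  [1]
  a=2: (2, -1, 63), (2, 1, 63)  [2]
  a=3: (3, -1, 42), (3, 1, 42)  [2]
  a=4: (4, -3, 32), (4, 3, 32)  [2]
  a=5: none
  a=6: (6, -5, 22), (6, -1, 21), (6, 1, 21), (6, 5, 22)  [4]
  a=7: (7, -1, 18), (7, 1, 18)  [2]
  a=8: (8, -3, 16), (8, 3, 16)  [2]
  a=9: (9, -1, 14), (9, 1, 14)  [2]
  a=10: none
  a=11: (11, -5, 12), (11, 5, 12)  [2]
  a=12: (12, -11, 13), (12, 11, 13)  [2]
Total reduced forms: 1 + 2 + 2 + 2 + 4 + 2 + 2 + 2 + 2 + 2 = 21
h = 21

21


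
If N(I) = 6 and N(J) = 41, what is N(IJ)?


N(IJ) = N(I) * N(J)
= 6 * 41
= 246

246


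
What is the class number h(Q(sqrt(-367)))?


K = Q(sqrt(-367)). d mod 4 = 1, so D = disc(K) = d = -367
h(K) equals the number of primitive reduced positive-definite forms (a, b, c) = a*x^2 + b*x*y + c*y^2 with b^2 - 4ac = D,
where reduced means |b| <= a <= c, with b >= 0 whenever |b| = a or a = c, and primitive means gcd(a, b, c) = 1.
Reduced forces 3a^2 <= |D| = 367, so 1 <= a <= 11; b must have the parity of D, and c = (b^2 - D)/(4a) must be an integer >= a.
Enumerate a = 1..11, b in [-a, a]:
  a=1: (1, 1, 92)  [1]
  a=2: (2, -1, 46), (2, 1, 46)  [2]
  a=3: none
  a=4: (4, -1, 23), (4, 1, 23)  [2]
  a=5..6: none
  a=7: (7, -5, 14), (7, 5, 14)  [2]
  a=8: (8, -7, 13), (8, 7, 13)  [2]
  a=9..11: none
Total reduced forms: 1 + 2 + 2 + 2 + 2 = 9
h = 9

9


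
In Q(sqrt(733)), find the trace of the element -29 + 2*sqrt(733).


Tr(a + b*sqrt(d)) = (a + b*sqrt(d)) + (a - b*sqrt(d)) = 2a
= 2 * (-29)
= -58

-58


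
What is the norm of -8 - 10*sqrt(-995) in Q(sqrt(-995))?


N(a + b*sqrt(d)) = a^2 - d*b^2
= (-8)^2 - (-995)*(-10)^2
= 64 + 99500
= 99564

99564


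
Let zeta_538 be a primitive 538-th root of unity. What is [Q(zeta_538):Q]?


The degree equals Euler's totient phi(538).
538 = 2 * 269
phi(538) = 268

268


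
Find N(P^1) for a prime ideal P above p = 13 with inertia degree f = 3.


N(P^a) = p^(a*f)
= 13^(1*3)
= 13^3
= 2197

2197


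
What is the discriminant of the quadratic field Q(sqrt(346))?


For K = Q(sqrt(d)) with d squarefree: disc(K) = d if d = 1 mod 4, and disc(K) = 4d if d = 2 or 3 mod 4.
Here d = 346, and d mod 4 = 2.
d = 2 mod 4, not 1 (O_K = Z[sqrt(d)]), so disc(K) = 4d = 4 * (346) = 1384

1384


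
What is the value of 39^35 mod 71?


p = 71 is prime and the exponent is (p-1)/2 = 35, so by Euler's criterion 39^35 = (39/71) = +1 or -1 mod 71.
Compute by square-and-multiply:
  35 = 32 + 2 + 1 (binary 100011)
  Repeated squaring mod 71: 39^1 = 39, 39^2 = 30, 39^4 = 48, 39^8 = 32, 39^16 = 30, 39^32 = 48
  39^35 = 39^32 * 39^2 * 39^1 = 48 * 30 * 39 mod 71
    48 * 30 = 1440 = 20 mod 71
    20 * 39 = 780 = 70 mod 71
  39^35 = 70 mod 71
Result 70 = p - 1 = -1 mod 71: 39 is a quadratic non-residue mod 71. As a residue in [0, p-1] the value is 70.
39^35 mod 71 = 70

70


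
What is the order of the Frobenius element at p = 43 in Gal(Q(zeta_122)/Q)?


The Frobenius at p in Gal(Q(zeta_n)/Q) = (Z/nZ)* is the class of p, so its order is ord_122(43), the smallest k >= 1 with 43^k = 1 mod 122.
n = 122 = 2 * 61, phi(122) = 60; the order divides phi(n).
Divisors of 60: 1, 2, 3, 4, 5, 6, 10, 12, 15, 20, 30, 60
Repeated squaring mod 122: 43^1 = 43, 43^2 = 19, 43^4 = 117, 43^8 = 25, 43^16 = 15, 43^32 = 103
Test divisors in increasing order:
  k=1: 43^1 = 43 mod 122
  k=2: 43^2 = 19 mod 122
  k=3: 43^3 = 19 * 43 = 85 mod 122
  k=4: 43^4 = 117 mod 122
  k=5: 43^5 = 117 * 43 = 29 mod 122
  k=6: 43^6 = 117 * 19 = 27 mod 122
  k=10: 43^10 = 25 * 19 = 109 mod 122
  k=12: 43^12 = 25 * 117 = 119 mod 122
  k=15: 43^15 = 25 * 117 * 19 * 43 = 111 mod 122
  k=20: 43^20 = 15 * 117 = 47 mod 122
  k=30: 43^30 = 15 * 25 * 117 * 19 = 121 mod 122
  k=60: 43^60 = 103 * 15 * 25 * 117 = 1 mod 122  <- first divisor giving 1
Order = 60

60


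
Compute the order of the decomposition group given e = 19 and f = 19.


|D_P| = e * f
= 19 * 19
= 361

361


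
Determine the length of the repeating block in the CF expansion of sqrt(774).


Run the CF algorithm for sqrt(774).
a_0 = floor(sqrt(774)) = 27; set m_0=0, q_0=1.
Recurrence: m' = q*a - m,  q' = (d - m'^2)/q,  a' = floor((a_0 + m')/q').
  step 1: m=27, q=45, a=1
  step 2: m=18, q=10, a=4
  step 3: m=22, q=29, a=1
  step 4: m=7, q=25, a=1
  step 5: m=18, q=18, a=2
  step 6: m=18, q=25, a=1
  step 7: m=7, q=29, a=1
  step 8: m=22, q=10, a=4
  step 9: m=18, q=45, a=1
  step 10: m=27, q=1, a=54
a_10 = 2*a_0 = 54, so the period closes here.
sqrt(774) = [27; 1, 4, 1, 1, 2, 1, 1, 4, 1, 54]
Period length = 10

10


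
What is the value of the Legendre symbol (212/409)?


p = 409 is prime, so compute (212/409) with the reciprocity algorithm (Jacobi-symbol steps: pull out 2s via (2/n), flip via reciprocity, reduce):
  pull out 2: (2/409) = +1  (since 409 mod 8 = 1)
  pull out 2: (2/409) = +1  (since 409 mod 8 = 1)
  reciprocity: (53/409) -> +(409/53)
  reduce: (38/53)
  pull out 2: (2/53) = -1  (since 53 mod 8 = 5)
  reciprocity: (19/53) -> +(53/19)
  reduce: (15/19)
  reciprocity: (15/19) -> -(19/15)
  reduce: (4/15)
  pull out 2: (2/15) = +1  (since 15 mod 8 = 7)
  pull out 2: (2/15) = +1  (since 15 mod 8 = 7)
  (1/15) = 1
Product of signs = 1
(212/409) = 1

1


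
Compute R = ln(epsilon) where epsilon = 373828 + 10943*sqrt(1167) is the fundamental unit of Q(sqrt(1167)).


epsilon = 373828 + 10943*sqrt(1167)
= 747656.0000
R = ln(747656.0000)
= 13.5247

13.5247


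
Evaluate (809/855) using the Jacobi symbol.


Compute (809/855) via quadratic reciprocity:
  reciprocity: (809/855) -> +(855/809)
  reduce: (46/809)
  pull out 2: (2/809) = +1  (since 809 mod 8 = 1)
  reciprocity: (23/809) -> +(809/23)
  reduce: (4/23)
  pull out 2: (2/23) = +1  (since 23 mod 8 = 7)
  pull out 2: (2/23) = +1  (since 23 mod 8 = 7)
  (1/23) = 1
Product of signs = 1

1


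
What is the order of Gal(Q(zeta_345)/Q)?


|Gal(Q(zeta_345)/Q)| = phi(345)
= 176

176


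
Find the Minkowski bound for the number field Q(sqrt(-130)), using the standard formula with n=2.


d = -130, d mod 4 = 2, so disc(K) = 4d = -520; |disc(K)| = 520
Imaginary quadratic field, so n = 2, s = r2 = 1, r1 = 0
M = (n!/n^n) * (4/pi)^s * sqrt(|disc(K)|) = (2!/2^2) * (4/pi)^1 * sqrt(520)
= 0.5 * 1.273240 * 22.803509
= 14.5172

14.5172


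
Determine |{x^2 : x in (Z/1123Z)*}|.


For prime p, the number of non-zero quadratic residues is (p-1)/2.
= (1123-1)/2
= 561

561


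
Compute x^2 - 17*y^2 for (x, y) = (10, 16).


x^2 - d*y^2
= 10^2 - 17*16^2
= 100 - 4352
= -4252

-4252


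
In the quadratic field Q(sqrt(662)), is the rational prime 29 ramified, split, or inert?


K = Q(sqrt(662)). Since d mod 4 = 2, disc(K) = 2648.
Check p | disc: 2648 mod 29 = 9.
p does not divide disc. Compute Legendre symbol (d/p):
24^((29-1)/2) mod 29 = 1
(d/p) = 1, so p splits: (p) = P*P' with e=1, f=1, g=2.
Therefore p is split.

split


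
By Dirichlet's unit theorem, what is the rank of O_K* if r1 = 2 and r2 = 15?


By Dirichlet's unit theorem:
rank = r1 + r2 - 1
= 2 + 15 - 1
= 16

16


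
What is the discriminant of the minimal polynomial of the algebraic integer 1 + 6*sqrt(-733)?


The element 1 + 6*sqrt(-733) has minimal polynomial:
x^2 - 2*x + 26389
Discriminant = (-2)^2 - 4*(26389)
= 4 - 105556
= -105552

-105552


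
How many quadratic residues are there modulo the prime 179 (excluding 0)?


For prime p, the number of non-zero quadratic residues is (p-1)/2.
= (179-1)/2
= 89

89


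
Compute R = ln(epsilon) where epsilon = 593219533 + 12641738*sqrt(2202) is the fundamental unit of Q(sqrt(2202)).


epsilon = 593219533 + 12641738*sqrt(2202)
= 1.1864e+09
R = ln(1.1864e+09)
= 20.8942

20.8942


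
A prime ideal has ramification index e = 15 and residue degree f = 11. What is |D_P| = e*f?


|D_P| = e * f
= 15 * 11
= 165

165


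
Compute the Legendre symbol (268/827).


p = 827 is prime, so compute (268/827) with the reciprocity algorithm (Jacobi-symbol steps: pull out 2s via (2/n), flip via reciprocity, reduce):
  pull out 2: (2/827) = -1  (since 827 mod 8 = 3)
  pull out 2: (2/827) = -1  (since 827 mod 8 = 3)
  reciprocity: (67/827) -> -(827/67)
  reduce: (23/67)
  reciprocity: (23/67) -> -(67/23)
  reduce: (21/23)
  reciprocity: (21/23) -> +(23/21)
  reduce: (2/21)
  pull out 2: (2/21) = -1  (since 21 mod 8 = 5)
  (1/21) = 1
Product of signs = -1
(268/827) = -1

-1


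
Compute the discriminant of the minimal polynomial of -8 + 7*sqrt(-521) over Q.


The element -8 + 7*sqrt(-521) has minimal polynomial:
x^2 + 16*x + 25593
Discriminant = (16)^2 - 4*(25593)
= 256 - 102372
= -102116

-102116


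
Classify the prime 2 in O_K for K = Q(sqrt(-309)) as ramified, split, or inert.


K = Q(sqrt(-309)). Since d mod 4 = 3, disc(K) = -1236.
Check p | disc: -1236 mod 2 = 0.
p divides disc, so p ramifies: (p) = P^2 with e=2, f=1, g=1.
Therefore p is ramified.

ramified


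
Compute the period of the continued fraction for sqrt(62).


Run the CF algorithm for sqrt(62).
a_0 = floor(sqrt(62)) = 7; set m_0=0, q_0=1.
Recurrence: m' = q*a - m,  q' = (d - m'^2)/q,  a' = floor((a_0 + m')/q').
  step 1: m=7, q=13, a=1
  step 2: m=6, q=2, a=6
  step 3: m=6, q=13, a=1
  step 4: m=7, q=1, a=14
a_4 = 2*a_0 = 14, so the period closes here.
sqrt(62) = [7; 1, 6, 1, 14]
Period length = 4

4
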